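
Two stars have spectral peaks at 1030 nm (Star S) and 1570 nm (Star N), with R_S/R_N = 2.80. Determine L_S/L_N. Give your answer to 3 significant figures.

Wien's law gives T ∝ 1/λ_max, so T_S/T_N = λ_N/λ_S = 1570/1030 = 1.524.
Then L ∝ R²T⁴ gives L_S/L_N = (2.80)² × (1.524)⁴ = 7.840 × 5.398 = 42.32.

42.3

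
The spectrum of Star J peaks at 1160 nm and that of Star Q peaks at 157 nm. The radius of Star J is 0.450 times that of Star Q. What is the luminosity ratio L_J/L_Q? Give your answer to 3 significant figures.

Wien's law gives T ∝ 1/λ_max, so T_J/T_Q = λ_Q/λ_J = 157/1160 = 0.1353.
Then L ∝ R²T⁴ gives L_J/L_Q = (0.450)² × (0.1353)⁴ = 0.2025 × 3.356×10^-4 = 6.795×10^-5.

6.80×10^-5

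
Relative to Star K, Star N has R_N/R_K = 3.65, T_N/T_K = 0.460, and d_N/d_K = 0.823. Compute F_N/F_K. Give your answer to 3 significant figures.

0.881

L_N/L_K = (R_N/R_K)²(T_N/T_K)⁴ = (3.65)² × (0.460)⁴ = 0.5965.
F_N/F_K = (L_N/L_K)/(d_N/d_K)² = 0.5965 / (0.823)² = 0.8807.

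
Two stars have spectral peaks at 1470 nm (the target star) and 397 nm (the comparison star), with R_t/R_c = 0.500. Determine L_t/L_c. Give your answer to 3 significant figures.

Wien's law gives T ∝ 1/λ_max, so T_t/T_c = λ_c/λ_t = 397/1470 = 0.2701.
Then L ∝ R²T⁴ gives L_t/L_c = (0.500)² × (0.2701)⁴ = 0.2500 × 0.005320 = 0.001330.

0.00133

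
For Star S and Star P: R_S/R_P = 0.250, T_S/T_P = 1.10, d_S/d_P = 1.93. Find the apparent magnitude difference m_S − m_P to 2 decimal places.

4.02

L_S/L_P = (0.250)²(1.10)⁴ = 0.09151.
F_S/F_P = (L_S/L_P)/(d_S/d_P)² = 0.09151/3.725 = 0.02457.
m_S − m_P = −2.5 log₁₀(0.02457) = 4.02.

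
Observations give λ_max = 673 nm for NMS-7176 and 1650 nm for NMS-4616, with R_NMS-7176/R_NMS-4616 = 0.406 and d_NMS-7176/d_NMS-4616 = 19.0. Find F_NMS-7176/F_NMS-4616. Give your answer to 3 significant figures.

Wien's law: T_NMS-7176/T_NMS-4616 = λ_NMS-4616/λ_NMS-7176 = 1650/673 = 2.452.
L_NMS-7176/L_NMS-4616 = (R_NMS-7176/R_NMS-4616)²(T_NMS-7176/T_NMS-4616)⁴ = (0.406)²(2.452)⁴ = 5.956.
F_NMS-7176/F_NMS-4616 = (L_NMS-7176/L_NMS-4616)/(d_NMS-7176/d_NMS-4616)² = 5.956/(19.0)² = 0.01650.

0.0165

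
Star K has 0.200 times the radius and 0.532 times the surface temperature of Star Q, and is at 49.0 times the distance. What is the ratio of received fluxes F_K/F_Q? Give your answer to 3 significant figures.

L_K/L_Q = (R_K/R_Q)²(T_K/T_Q)⁴ = (0.200)² × (0.532)⁴ = 0.003204.
F_K/F_Q = (L_K/L_Q)/(d_K/d_Q)² = 0.003204 / (49.0)² = 1.334×10^-6.

1.33×10^-6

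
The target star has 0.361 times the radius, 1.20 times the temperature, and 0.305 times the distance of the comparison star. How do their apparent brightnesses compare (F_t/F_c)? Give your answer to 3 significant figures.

L_t/L_c = (R_t/R_c)²(T_t/T_c)⁴ = (0.361)² × (1.20)⁴ = 0.2702.
F_t/F_c = (L_t/L_c)/(d_t/d_c)² = 0.2702 / (0.305)² = 2.905.

2.90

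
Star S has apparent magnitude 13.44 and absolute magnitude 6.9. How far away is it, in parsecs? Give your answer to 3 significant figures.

203 pc

m − M = 5 log₁₀(d/10 pc)
13.44 − (6.9) = 6.54 = 5 log₁₀(d/10)
d = 10 × 10^(6.54/5) = 10 × 10^1.308 = 203.2 pc.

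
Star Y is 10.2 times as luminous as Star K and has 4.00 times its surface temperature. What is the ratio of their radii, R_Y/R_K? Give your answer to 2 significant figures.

L ∝ R²T⁴ gives R ∝ √L / T², so
R_Y/R_K = √(10.2) / (4.00)² = 3.194 / 16.00 = 0.1996.

0.20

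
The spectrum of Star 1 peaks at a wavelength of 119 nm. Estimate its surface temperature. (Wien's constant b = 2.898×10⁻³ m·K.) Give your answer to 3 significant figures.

2.44×10^4 K

T = b/λ_max = 2.898×10⁻³ / (119×10⁻⁹) = 2.435×10^4 K.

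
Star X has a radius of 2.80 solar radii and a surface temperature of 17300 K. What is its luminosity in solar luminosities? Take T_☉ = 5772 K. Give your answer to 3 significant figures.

L/L_☉ = (R/R_☉)² (T/T_☉)⁴ = (2.80)² × (17300/5772)⁴
       = 7.840 × (2.997)⁴ = 7.840 × 80.70 = 632.7.

633 solar luminosities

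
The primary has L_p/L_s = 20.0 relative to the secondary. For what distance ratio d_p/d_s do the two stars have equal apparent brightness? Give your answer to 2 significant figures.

4.5

Equal flux requires L_p/d_p² = L_s/d_s², so d_p/d_s = √(L_p/L_s)
= √(20.0) = 4.472.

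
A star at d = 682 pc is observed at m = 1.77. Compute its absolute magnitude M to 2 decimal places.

M = m − 5 log₁₀(d/10 pc) = 1.77 − 5 log₁₀(682/10)
  = 1.77 − 5 × 1.834 = 1.77 − 9.17 = -7.40.

-7.40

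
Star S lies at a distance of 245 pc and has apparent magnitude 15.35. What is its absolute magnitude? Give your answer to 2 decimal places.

M = m − 5 log₁₀(d/10 pc) = 15.35 − 5 log₁₀(245/10)
  = 15.35 − 5 × 1.389 = 15.35 − 6.95 = 8.40.

8.40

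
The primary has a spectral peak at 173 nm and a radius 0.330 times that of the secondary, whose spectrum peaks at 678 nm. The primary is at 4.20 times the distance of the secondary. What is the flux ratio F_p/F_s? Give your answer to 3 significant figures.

1.46

Wien's law: T_p/T_s = λ_s/λ_p = 678/173 = 3.919.
L_p/L_s = (R_p/R_s)²(T_p/T_s)⁴ = (0.330)²(3.919)⁴ = 25.69.
F_p/F_s = (L_p/L_s)/(d_p/d_s)² = 25.69/(4.20)² = 1.456.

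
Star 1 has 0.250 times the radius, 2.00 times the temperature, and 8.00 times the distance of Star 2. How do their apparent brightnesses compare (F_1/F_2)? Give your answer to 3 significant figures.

L_1/L_2 = (R_1/R_2)²(T_1/T_2)⁴ = (0.250)² × (2.00)⁴ = 1.000.
F_1/F_2 = (L_1/L_2)/(d_1/d_2)² = 1.000 / (8.00)² = 0.01562.

0.0156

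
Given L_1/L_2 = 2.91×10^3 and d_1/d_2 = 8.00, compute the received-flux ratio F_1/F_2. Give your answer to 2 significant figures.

F = L/(4πd²), so F_1/F_2 = (L_1/L_2) / (d_1/d_2)²
= 2.91×10^3 / (8.00)² = 2.91×10^3 / 64.00 = 45.47.

45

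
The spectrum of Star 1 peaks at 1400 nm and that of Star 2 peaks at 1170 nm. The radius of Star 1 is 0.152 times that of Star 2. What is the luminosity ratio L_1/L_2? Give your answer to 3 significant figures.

Wien's law gives T ∝ 1/λ_max, so T_1/T_2 = λ_2/λ_1 = 1170/1400 = 0.8357.
Then L ∝ R²T⁴ gives L_1/L_2 = (0.152)² × (0.8357)⁴ = 0.02310 × 0.4878 = 0.01127.

0.0113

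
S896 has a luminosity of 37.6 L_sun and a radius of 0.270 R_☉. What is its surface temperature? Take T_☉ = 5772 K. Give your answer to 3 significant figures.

2.75×10^4 K

T/T_☉ = (L/L_☉)^(1/4) / (R/R_☉)^(1/2)
T = 5772 × (37.6)^(1/4) / √(0.270) = 5772 × 2.476 / 0.5196 = 2.751×10^4 K.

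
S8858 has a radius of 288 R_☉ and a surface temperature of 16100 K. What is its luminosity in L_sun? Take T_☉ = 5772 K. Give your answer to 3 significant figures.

5.02×10^6 L_sun

L/L_☉ = (R/R_☉)² (T/T_☉)⁴ = (288)² × (16100/5772)⁴
       = 8.294×10^4 × (2.789)⁴ = 8.294×10^4 × 60.53 = 5.021×10^6.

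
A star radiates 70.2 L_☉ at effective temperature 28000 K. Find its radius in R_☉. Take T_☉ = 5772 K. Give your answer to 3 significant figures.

R/R_☉ = √(L/L_☉) / (T/T_☉)² = √(70.2) / (4.851)²
       = 8.379 / 23.53 = 0.3560.

0.356 R_☉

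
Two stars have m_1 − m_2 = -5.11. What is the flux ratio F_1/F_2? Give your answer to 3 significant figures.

111

F_1/F_2 = 10^(−(m_1 − m_2)/2.5) = 10^(5.11/2.5) = 10^2.044 = 110.7.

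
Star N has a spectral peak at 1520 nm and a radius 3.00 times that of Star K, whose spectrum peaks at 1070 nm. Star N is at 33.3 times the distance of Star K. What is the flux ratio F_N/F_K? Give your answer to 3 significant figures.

Wien's law: T_N/T_K = λ_K/λ_N = 1070/1520 = 0.7039.
L_N/L_K = (R_N/R_K)²(T_N/T_K)⁴ = (3.00)²(0.7039)⁴ = 2.210.
F_N/F_K = (L_N/L_K)/(d_N/d_K)² = 2.210/(33.3)² = 0.001993.

0.00199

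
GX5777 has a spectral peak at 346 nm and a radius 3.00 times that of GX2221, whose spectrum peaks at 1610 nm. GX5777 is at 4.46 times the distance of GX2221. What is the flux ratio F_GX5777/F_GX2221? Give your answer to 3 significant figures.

212

Wien's law: T_GX5777/T_GX2221 = λ_GX2221/λ_GX5777 = 1610/346 = 4.653.
L_GX5777/L_GX2221 = (R_GX5777/R_GX2221)²(T_GX5777/T_GX2221)⁴ = (3.00)²(4.653)⁴ = 4219.
F_GX5777/F_GX2221 = (L_GX5777/L_GX2221)/(d_GX5777/d_GX2221)² = 4219/(4.46)² = 212.1.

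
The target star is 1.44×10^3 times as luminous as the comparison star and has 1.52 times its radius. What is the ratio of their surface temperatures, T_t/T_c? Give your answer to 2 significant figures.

L ∝ R²T⁴ gives T ∝ (L/R²)^(1/4), so
T_t/T_c = (1.44×10^3 / 1.52²)^(1/4) = (623.3)^(1/4) = 4.997.

5.0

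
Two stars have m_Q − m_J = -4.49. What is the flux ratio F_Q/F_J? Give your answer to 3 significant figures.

F_Q/F_J = 10^(−(m_Q − m_J)/2.5) = 10^(4.49/2.5) = 10^1.796 = 62.52.

62.5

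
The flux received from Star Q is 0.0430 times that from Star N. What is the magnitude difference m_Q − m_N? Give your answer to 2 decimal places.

m_Q − m_N = −2.5 log₁₀(F_Q/F_N) = −2.5 log₁₀(0.0430) = −2.5 × (-1.367) = 3.416.

3.42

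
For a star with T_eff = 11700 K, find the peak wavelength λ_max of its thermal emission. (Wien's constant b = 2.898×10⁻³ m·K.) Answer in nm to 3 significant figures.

λ_max = b/T = 2.898×10⁻³ / 11700 = 2.48×10^-7 m = 247.7 nm.

248 nm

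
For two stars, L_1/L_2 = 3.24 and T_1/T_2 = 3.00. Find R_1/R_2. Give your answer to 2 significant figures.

0.20

L ∝ R²T⁴ gives R ∝ √L / T², so
R_1/R_2 = √(3.24) / (3.00)² = 1.800 / 9.000 = 0.2000.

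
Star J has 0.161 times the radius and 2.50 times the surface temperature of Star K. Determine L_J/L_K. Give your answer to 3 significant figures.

1.01

From the Stefan–Boltzmann law, L ∝ R²T⁴, so
L_J/L_K = (R_J/R_K)² (T_J/T_K)⁴ = (0.161)² × (2.50)⁴ = 0.02592 × 39.06 = 1.013.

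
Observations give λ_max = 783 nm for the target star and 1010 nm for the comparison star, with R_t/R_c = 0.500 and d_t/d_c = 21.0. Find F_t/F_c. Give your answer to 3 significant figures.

Wien's law: T_t/T_c = λ_c/λ_t = 1010/783 = 1.290.
L_t/L_c = (R_t/R_c)²(T_t/T_c)⁴ = (0.500)²(1.290)⁴ = 0.6921.
F_t/F_c = (L_t/L_c)/(d_t/d_c)² = 0.6921/(21.0)² = 0.001569.

0.00157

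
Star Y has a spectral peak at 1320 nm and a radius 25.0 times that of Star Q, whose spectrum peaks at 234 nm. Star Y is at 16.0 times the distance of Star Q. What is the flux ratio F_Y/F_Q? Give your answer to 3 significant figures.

0.00241

Wien's law: T_Y/T_Q = λ_Q/λ_Y = 234/1320 = 0.1773.
L_Y/L_Q = (R_Y/R_Q)²(T_Y/T_Q)⁴ = (25.0)²(0.1773)⁴ = 0.6172.
F_Y/F_Q = (L_Y/L_Q)/(d_Y/d_Q)² = 0.6172/(16.0)² = 0.002411.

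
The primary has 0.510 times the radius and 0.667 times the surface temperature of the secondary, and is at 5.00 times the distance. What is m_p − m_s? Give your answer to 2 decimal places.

6.72

L_p/L_s = (0.510)²(0.667)⁴ = 0.05148.
F_p/F_s = (L_p/L_s)/(d_p/d_s)² = 0.05148/25.00 = 0.002059.
m_p − m_s = −2.5 log₁₀(0.002059) = 6.72.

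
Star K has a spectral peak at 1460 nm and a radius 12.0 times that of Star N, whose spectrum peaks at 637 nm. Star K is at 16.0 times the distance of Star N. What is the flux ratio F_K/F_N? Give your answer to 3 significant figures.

0.0204

Wien's law: T_K/T_N = λ_N/λ_K = 637/1460 = 0.4363.
L_K/L_N = (R_K/R_N)²(T_K/T_N)⁴ = (12.0)²(0.4363)⁴ = 5.218.
F_K/F_N = (L_K/L_N)/(d_K/d_N)² = 5.218/(16.0)² = 0.02038.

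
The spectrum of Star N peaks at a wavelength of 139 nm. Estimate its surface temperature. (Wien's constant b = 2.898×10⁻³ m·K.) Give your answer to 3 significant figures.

2.08×10^4 K

T = b/λ_max = 2.898×10⁻³ / (139×10⁻⁹) = 2.085×10^4 K.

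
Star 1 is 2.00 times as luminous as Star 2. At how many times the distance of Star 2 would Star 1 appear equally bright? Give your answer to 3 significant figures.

Equal flux requires L_1/d_1² = L_2/d_2², so d_1/d_2 = √(L_1/L_2)
= √(2.00) = 1.414.

1.41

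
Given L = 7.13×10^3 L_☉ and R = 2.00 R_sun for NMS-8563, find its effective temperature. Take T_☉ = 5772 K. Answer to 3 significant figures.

3.75×10^4 K

T/T_☉ = (L/L_☉)^(1/4) / (R/R_☉)^(1/2)
T = 5772 × (7.13×10^3)^(1/4) / √(2.00) = 5772 × 9.189 / 1.414 = 3.750×10^4 K.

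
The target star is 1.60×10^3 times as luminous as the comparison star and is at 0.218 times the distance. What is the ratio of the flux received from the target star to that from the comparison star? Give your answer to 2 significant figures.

F = L/(4πd²), so F_t/F_c = (L_t/L_c) / (d_t/d_c)²
= 1.60×10^3 / (0.218)² = 1.60×10^3 / 0.04752 = 3.367×10^4.

3.4×10^4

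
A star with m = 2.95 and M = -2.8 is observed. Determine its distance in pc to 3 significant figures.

m − M = 5 log₁₀(d/10 pc)
2.95 − (-2.8) = 5.75 = 5 log₁₀(d/10)
d = 10 × 10^(5.75/5) = 10 × 10^1.150 = 141.3 pc.

141 pc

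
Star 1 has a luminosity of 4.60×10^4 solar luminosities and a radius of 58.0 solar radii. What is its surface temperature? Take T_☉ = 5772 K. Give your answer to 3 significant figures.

T/T_☉ = (L/L_☉)^(1/4) / (R/R_☉)^(1/2)
T = 5772 × (4.60×10^4)^(1/4) / √(58.0) = 5772 × 14.65 / 7.616 = 1.110×10^4 K.

1.11×10^4 K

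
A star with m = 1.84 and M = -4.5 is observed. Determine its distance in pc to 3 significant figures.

m − M = 5 log₁₀(d/10 pc)
1.84 − (-4.5) = 6.34 = 5 log₁₀(d/10)
d = 10 × 10^(6.34/5) = 10 × 10^1.268 = 185.4 pc.

185 pc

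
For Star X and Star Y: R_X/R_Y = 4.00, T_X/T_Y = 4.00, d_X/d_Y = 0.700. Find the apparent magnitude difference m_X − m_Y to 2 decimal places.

L_X/L_Y = (4.00)²(4.00)⁴ = 4096.
F_X/F_Y = (L_X/L_Y)/(d_X/d_Y)² = 4096/0.4900 = 8359.
m_X − m_Y = −2.5 log₁₀(8359) = -9.81.

-9.81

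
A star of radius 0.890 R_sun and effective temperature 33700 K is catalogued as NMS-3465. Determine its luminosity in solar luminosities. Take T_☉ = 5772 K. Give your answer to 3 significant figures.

L/L_☉ = (R/R_☉)² (T/T_☉)⁴ = (0.890)² × (33700/5772)⁴
       = 0.7921 × (5.839)⁴ = 0.7921 × 1162 = 920.4.

920 solar luminosities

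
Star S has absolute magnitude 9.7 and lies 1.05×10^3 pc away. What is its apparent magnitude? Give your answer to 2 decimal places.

19.81

m = M + 5 log₁₀(d/10 pc) = 9.7 + 5 log₁₀(1.05×10^3/10)
  = 9.7 + 5 × 2.021 = 9.7 + 10.11 = 19.81.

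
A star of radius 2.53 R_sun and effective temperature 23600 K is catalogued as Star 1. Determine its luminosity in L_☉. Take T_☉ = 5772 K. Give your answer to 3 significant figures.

1.79×10^3 L_☉

L/L_☉ = (R/R_☉)² (T/T_☉)⁴ = (2.53)² × (23600/5772)⁴
       = 6.401 × (4.089)⁴ = 6.401 × 279.5 = 1789.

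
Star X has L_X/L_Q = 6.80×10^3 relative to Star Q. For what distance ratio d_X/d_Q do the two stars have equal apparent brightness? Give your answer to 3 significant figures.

Equal flux requires L_X/d_X² = L_Q/d_Q², so d_X/d_Q = √(L_X/L_Q)
= √(6.80×10^3) = 82.46.

82.5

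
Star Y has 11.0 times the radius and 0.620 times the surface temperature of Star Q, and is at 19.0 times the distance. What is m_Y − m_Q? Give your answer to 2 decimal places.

L_Y/L_Q = (11.0)²(0.620)⁴ = 17.88.
F_Y/F_Q = (L_Y/L_Q)/(d_Y/d_Q)² = 17.88/361.0 = 0.04953.
m_Y − m_Q = −2.5 log₁₀(0.04953) = 3.26.

3.26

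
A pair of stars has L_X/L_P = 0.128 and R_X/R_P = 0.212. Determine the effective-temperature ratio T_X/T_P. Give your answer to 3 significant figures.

1.30

L ∝ R²T⁴ gives T ∝ (L/R²)^(1/4), so
T_X/T_P = (0.128 / 0.212²)^(1/4) = (2.848)^(1/4) = 1.299.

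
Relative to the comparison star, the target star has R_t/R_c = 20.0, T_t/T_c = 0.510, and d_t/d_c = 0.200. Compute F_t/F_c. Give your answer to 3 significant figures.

677

L_t/L_c = (R_t/R_c)²(T_t/T_c)⁴ = (20.0)² × (0.510)⁴ = 27.06.
F_t/F_c = (L_t/L_c)/(d_t/d_c)² = 27.06 / (0.200)² = 676.5.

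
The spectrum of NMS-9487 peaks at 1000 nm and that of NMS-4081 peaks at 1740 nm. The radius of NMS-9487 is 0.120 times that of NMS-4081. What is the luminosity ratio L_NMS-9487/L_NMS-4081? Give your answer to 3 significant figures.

0.132

Wien's law gives T ∝ 1/λ_max, so T_NMS-9487/T_NMS-4081 = λ_NMS-4081/λ_NMS-9487 = 1740/1000 = 1.740.
Then L ∝ R²T⁴ gives L_NMS-9487/L_NMS-4081 = (0.120)² × (1.740)⁴ = 0.01440 × 9.166 = 0.1320.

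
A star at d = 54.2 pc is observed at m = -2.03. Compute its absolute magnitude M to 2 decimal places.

M = m − 5 log₁₀(d/10 pc) = -2.03 − 5 log₁₀(54.2/10)
  = -2.03 − 5 × 0.734 = -2.03 − 3.67 = -5.70.

-5.70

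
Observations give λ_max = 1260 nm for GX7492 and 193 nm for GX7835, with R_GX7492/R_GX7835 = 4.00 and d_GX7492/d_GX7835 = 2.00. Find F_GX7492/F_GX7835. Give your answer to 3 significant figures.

Wien's law: T_GX7492/T_GX7835 = λ_GX7835/λ_GX7492 = 193/1260 = 0.1532.
L_GX7492/L_GX7835 = (R_GX7492/R_GX7835)²(T_GX7492/T_GX7835)⁴ = (4.00)²(0.1532)⁴ = 0.008808.
F_GX7492/F_GX7835 = (L_GX7492/L_GX7835)/(d_GX7492/d_GX7835)² = 0.008808/(2.00)² = 0.002202.

0.00220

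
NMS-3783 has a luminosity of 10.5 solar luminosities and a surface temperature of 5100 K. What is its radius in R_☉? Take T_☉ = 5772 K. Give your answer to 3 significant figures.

R/R_☉ = √(L/L_☉) / (T/T_☉)² = √(10.5) / (0.8836)²
       = 3.240 / 0.7807 = 4.151.

4.15 R_☉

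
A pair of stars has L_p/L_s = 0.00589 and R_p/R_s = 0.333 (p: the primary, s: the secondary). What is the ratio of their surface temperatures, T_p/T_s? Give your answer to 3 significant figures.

L ∝ R²T⁴ gives T ∝ (L/R²)^(1/4), so
T_p/T_s = (0.00589 / 0.333²)^(1/4) = (0.05312)^(1/4) = 0.4801.

0.480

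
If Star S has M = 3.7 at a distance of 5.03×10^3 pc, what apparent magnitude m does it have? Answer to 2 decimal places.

17.21

m = M + 5 log₁₀(d/10 pc) = 3.7 + 5 log₁₀(5.03×10^3/10)
  = 3.7 + 5 × 2.702 = 3.7 + 13.51 = 17.21.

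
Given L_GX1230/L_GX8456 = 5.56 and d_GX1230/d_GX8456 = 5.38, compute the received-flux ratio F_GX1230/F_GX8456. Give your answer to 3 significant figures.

F = L/(4πd²), so F_GX1230/F_GX8456 = (L_GX1230/L_GX8456) / (d_GX1230/d_GX8456)²
= 5.56 / (5.38)² = 5.56 / 28.94 = 0.1921.

0.192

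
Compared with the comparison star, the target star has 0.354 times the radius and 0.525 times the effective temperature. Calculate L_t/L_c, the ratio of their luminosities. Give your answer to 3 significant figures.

0.00952

From the Stefan–Boltzmann law, L ∝ R²T⁴, so
L_t/L_c = (R_t/R_c)² (T_t/T_c)⁴ = (0.354)² × (0.525)⁴ = 0.1253 × 0.07597 = 0.009520.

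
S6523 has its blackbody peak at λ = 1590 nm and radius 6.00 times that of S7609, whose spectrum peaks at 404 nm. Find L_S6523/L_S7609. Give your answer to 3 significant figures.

0.150

Wien's law gives T ∝ 1/λ_max, so T_S6523/T_S7609 = λ_S7609/λ_S6523 = 404/1590 = 0.2541.
Then L ∝ R²T⁴ gives L_S6523/L_S7609 = (6.00)² × (0.2541)⁴ = 36.00 × 0.004168 = 0.1501.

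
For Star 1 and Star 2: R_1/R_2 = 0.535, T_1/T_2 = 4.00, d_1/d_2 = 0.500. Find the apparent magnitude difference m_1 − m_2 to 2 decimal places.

L_1/L_2 = (0.535)²(4.00)⁴ = 73.27.
F_1/F_2 = (L_1/L_2)/(d_1/d_2)² = 73.27/0.2500 = 293.1.
m_1 − m_2 = −2.5 log₁₀(293.1) = -6.17.

-6.17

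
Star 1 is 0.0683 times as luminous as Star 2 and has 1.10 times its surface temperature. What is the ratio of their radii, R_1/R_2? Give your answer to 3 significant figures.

L ∝ R²T⁴ gives R ∝ √L / T², so
R_1/R_2 = √(0.0683) / (1.10)² = 0.2613 / 1.210 = 0.2160.

0.216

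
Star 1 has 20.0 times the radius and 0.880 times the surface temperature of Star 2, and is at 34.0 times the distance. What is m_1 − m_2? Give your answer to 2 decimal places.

L_1/L_2 = (20.0)²(0.880)⁴ = 239.9.
F_1/F_2 = (L_1/L_2)/(d_1/d_2)² = 239.9/1156 = 0.2075.
m_1 − m_2 = −2.5 log₁₀(0.2075) = 1.71.

1.71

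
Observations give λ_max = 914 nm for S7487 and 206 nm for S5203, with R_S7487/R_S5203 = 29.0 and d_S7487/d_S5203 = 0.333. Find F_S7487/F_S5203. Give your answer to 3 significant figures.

Wien's law: T_S7487/T_S5203 = λ_S5203/λ_S7487 = 206/914 = 0.2254.
L_S7487/L_S5203 = (R_S7487/R_S5203)²(T_S7487/T_S5203)⁴ = (29.0)²(0.2254)⁴ = 2.170.
F_S7487/F_S5203 = (L_S7487/L_S5203)/(d_S7487/d_S5203)² = 2.170/(0.333)² = 19.57.

19.6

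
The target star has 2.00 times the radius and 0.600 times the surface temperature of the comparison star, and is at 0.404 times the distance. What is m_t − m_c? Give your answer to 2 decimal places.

-1.25

L_t/L_c = (2.00)²(0.600)⁴ = 0.5184.
F_t/F_c = (L_t/L_c)/(d_t/d_c)² = 0.5184/0.1632 = 3.176.
m_t − m_c = −2.5 log₁₀(3.176) = -1.25.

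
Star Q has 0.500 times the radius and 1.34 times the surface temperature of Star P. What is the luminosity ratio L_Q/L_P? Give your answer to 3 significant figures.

0.806

From the Stefan–Boltzmann law, L ∝ R²T⁴, so
L_Q/L_P = (R_Q/R_P)² (T_Q/T_P)⁴ = (0.500)² × (1.34)⁴ = 0.2500 × 3.224 = 0.8060.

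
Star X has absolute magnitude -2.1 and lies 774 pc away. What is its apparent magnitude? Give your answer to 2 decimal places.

m = M + 5 log₁₀(d/10 pc) = -2.1 + 5 log₁₀(774/10)
  = -2.1 + 5 × 1.889 = -2.1 + 9.44 = 7.34.

7.34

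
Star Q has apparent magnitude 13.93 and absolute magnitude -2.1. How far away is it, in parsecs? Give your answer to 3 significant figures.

1.61×10^4 pc

m − M = 5 log₁₀(d/10 pc)
13.93 − (-2.1) = 16.03 = 5 log₁₀(d/10)
d = 10 × 10^(16.03/5) = 10 × 10^3.206 = 1.607×10^4 pc.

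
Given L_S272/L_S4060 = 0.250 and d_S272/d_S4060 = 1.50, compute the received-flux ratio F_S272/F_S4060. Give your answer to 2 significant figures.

F = L/(4πd²), so F_S272/F_S4060 = (L_S272/L_S4060) / (d_S272/d_S4060)²
= 0.250 / (1.50)² = 0.250 / 2.250 = 0.1111.

0.11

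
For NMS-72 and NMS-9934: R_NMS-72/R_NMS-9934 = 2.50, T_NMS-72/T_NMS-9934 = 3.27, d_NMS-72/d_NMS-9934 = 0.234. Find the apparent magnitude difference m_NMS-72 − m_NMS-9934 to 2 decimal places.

L_NMS-72/L_NMS-9934 = (2.50)²(3.27)⁴ = 714.6.
F_NMS-72/F_NMS-9934 = (L_NMS-72/L_NMS-9934)/(d_NMS-72/d_NMS-9934)² = 714.6/0.05476 = 1.305×10^4.
m_NMS-72 − m_NMS-9934 = −2.5 log₁₀(1.305×10^4) = -10.29.

-10.29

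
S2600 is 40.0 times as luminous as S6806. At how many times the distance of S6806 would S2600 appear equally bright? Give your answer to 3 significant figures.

6.32

Equal flux requires L_S2600/d_S2600² = L_S6806/d_S6806², so d_S2600/d_S6806 = √(L_S2600/L_S6806)
= √(40.0) = 6.325.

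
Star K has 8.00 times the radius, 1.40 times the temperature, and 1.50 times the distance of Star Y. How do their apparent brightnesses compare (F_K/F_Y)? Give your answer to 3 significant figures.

109

L_K/L_Y = (R_K/R_Y)²(T_K/T_Y)⁴ = (8.00)² × (1.40)⁴ = 245.9.
F_K/F_Y = (L_K/L_Y)/(d_K/d_Y)² = 245.9 / (1.50)² = 109.3.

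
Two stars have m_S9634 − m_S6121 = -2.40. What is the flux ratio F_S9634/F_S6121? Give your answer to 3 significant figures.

9.12

F_S9634/F_S6121 = 10^(−(m_S9634 − m_S6121)/2.5) = 10^(2.40/2.5) = 10^0.960 = 9.120.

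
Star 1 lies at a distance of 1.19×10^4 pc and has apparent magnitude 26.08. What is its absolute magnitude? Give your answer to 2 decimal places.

M = m − 5 log₁₀(d/10 pc) = 26.08 − 5 log₁₀(1.19×10^4/10)
  = 26.08 − 5 × 3.076 = 26.08 − 15.38 = 10.70.

10.70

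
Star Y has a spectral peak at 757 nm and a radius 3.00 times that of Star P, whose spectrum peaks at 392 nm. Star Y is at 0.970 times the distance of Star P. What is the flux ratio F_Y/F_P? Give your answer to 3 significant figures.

Wien's law: T_Y/T_P = λ_P/λ_Y = 392/757 = 0.5178.
L_Y/L_P = (R_Y/R_P)²(T_Y/T_P)⁴ = (3.00)²(0.5178)⁴ = 0.6471.
F_Y/F_P = (L_Y/L_P)/(d_Y/d_P)² = 0.6471/(0.970)² = 0.6878.

0.688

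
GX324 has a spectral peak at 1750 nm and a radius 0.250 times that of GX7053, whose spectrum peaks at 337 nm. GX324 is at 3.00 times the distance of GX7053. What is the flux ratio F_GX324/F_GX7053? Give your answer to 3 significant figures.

9.55×10^-6

Wien's law: T_GX324/T_GX7053 = λ_GX7053/λ_GX324 = 337/1750 = 0.1926.
L_GX324/L_GX7053 = (R_GX324/R_GX7053)²(T_GX324/T_GX7053)⁴ = (0.250)²(0.1926)⁴ = 8.595×10^-5.
F_GX324/F_GX7053 = (L_GX324/L_GX7053)/(d_GX324/d_GX7053)² = 8.595×10^-5/(3.00)² = 9.550×10^-6.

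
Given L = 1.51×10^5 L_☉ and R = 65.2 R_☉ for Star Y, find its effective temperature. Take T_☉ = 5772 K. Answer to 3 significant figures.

1.41×10^4 K

T/T_☉ = (L/L_☉)^(1/4) / (R/R_☉)^(1/2)
T = 5772 × (1.51×10^5)^(1/4) / √(65.2) = 5772 × 19.71 / 8.075 = 1.409×10^4 K.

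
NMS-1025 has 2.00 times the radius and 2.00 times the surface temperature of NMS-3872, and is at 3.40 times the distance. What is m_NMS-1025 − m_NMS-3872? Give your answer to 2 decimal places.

-1.86

L_NMS-1025/L_NMS-3872 = (2.00)²(2.00)⁴ = 64.00.
F_NMS-1025/F_NMS-3872 = (L_NMS-1025/L_NMS-3872)/(d_NMS-1025/d_NMS-3872)² = 64.00/11.56 = 5.536.
m_NMS-1025 − m_NMS-3872 = −2.5 log₁₀(5.536) = -1.86.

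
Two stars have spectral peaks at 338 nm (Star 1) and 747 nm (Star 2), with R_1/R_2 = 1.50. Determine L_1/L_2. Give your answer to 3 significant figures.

Wien's law gives T ∝ 1/λ_max, so T_1/T_2 = λ_2/λ_1 = 747/338 = 2.210.
Then L ∝ R²T⁴ gives L_1/L_2 = (1.50)² × (2.210)⁴ = 2.250 × 23.86 = 53.68.

53.7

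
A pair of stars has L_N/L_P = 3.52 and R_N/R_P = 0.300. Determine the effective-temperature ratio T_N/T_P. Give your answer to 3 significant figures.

2.50

L ∝ R²T⁴ gives T ∝ (L/R²)^(1/4), so
T_N/T_P = (3.52 / 0.300²)^(1/4) = (39.11)^(1/4) = 2.501.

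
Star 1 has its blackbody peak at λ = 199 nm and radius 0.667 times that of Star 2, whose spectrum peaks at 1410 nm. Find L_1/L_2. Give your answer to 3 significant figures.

1.12×10^3

Wien's law gives T ∝ 1/λ_max, so T_1/T_2 = λ_2/λ_1 = 1410/199 = 7.085.
Then L ∝ R²T⁴ gives L_1/L_2 = (0.667)² × (7.085)⁴ = 0.4449 × 2520 = 1121.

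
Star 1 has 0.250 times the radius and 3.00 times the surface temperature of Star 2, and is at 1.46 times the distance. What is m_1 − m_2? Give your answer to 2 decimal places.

-0.94

L_1/L_2 = (0.250)²(3.00)⁴ = 5.062.
F_1/F_2 = (L_1/L_2)/(d_1/d_2)² = 5.062/2.132 = 2.375.
m_1 − m_2 = −2.5 log₁₀(2.375) = -0.94.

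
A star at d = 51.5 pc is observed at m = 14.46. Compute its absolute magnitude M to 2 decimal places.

M = m − 5 log₁₀(d/10 pc) = 14.46 − 5 log₁₀(51.5/10)
  = 14.46 − 5 × 0.712 = 14.46 − 3.56 = 10.90.

10.90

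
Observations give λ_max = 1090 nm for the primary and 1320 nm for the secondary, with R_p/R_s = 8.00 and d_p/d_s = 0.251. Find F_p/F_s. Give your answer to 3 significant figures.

Wien's law: T_p/T_s = λ_s/λ_p = 1320/1090 = 1.211.
L_p/L_s = (R_p/R_s)²(T_p/T_s)⁴ = (8.00)²(1.211)⁴ = 137.6.
F_p/F_s = (L_p/L_s)/(d_p/d_s)² = 137.6/(0.251)² = 2185.

2.18×10^3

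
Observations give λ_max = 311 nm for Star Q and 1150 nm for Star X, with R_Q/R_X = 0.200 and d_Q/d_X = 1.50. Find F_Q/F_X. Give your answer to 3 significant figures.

3.32

Wien's law: T_Q/T_X = λ_X/λ_Q = 1150/311 = 3.698.
L_Q/L_X = (R_Q/R_X)²(T_Q/T_X)⁴ = (0.200)²(3.698)⁴ = 7.478.
F_Q/F_X = (L_Q/L_X)/(d_Q/d_X)² = 7.478/(1.50)² = 3.324.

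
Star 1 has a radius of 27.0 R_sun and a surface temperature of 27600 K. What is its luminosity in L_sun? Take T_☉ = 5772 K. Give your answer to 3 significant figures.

L/L_☉ = (R/R_☉)² (T/T_☉)⁴ = (27.0)² × (27600/5772)⁴
       = 729.0 × (4.782)⁴ = 729.0 × 522.8 = 3.811×10^5.

3.81×10^5 L_sun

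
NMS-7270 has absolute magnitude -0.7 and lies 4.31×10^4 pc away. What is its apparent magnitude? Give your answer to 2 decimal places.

17.47

m = M + 5 log₁₀(d/10 pc) = -0.7 + 5 log₁₀(4.31×10^4/10)
  = -0.7 + 5 × 3.634 = -0.7 + 18.17 = 17.47.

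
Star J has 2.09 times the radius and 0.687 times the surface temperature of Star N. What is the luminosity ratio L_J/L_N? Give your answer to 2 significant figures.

From the Stefan–Boltzmann law, L ∝ R²T⁴, so
L_J/L_N = (R_J/R_N)² (T_J/T_N)⁴ = (2.09)² × (0.687)⁴ = 4.368 × 0.2228 = 0.9730.

0.97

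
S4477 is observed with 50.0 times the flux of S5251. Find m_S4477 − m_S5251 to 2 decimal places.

m_S4477 − m_S5251 = −2.5 log₁₀(F_S4477/F_S5251) = −2.5 log₁₀(50.0) = −2.5 × (1.699) = -4.247.

-4.25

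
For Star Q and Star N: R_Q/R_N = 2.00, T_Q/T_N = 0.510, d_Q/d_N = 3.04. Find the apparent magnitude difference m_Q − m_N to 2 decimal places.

3.83

L_Q/L_N = (2.00)²(0.510)⁴ = 0.2706.
F_Q/F_N = (L_Q/L_N)/(d_Q/d_N)² = 0.2706/9.242 = 0.02928.
m_Q − m_N = −2.5 log₁₀(0.02928) = 3.83.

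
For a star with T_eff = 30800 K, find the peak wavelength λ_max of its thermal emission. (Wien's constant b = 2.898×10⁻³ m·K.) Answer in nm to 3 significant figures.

λ_max = b/T = 2.898×10⁻³ / 30800 = 9.41×10^-8 m = 94.09 nm.

94.1 nm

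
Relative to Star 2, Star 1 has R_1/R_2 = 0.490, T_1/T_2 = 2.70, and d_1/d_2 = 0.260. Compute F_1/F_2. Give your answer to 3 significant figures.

189

L_1/L_2 = (R_1/R_2)²(T_1/T_2)⁴ = (0.490)² × (2.70)⁴ = 12.76.
F_1/F_2 = (L_1/L_2)/(d_1/d_2)² = 12.76 / (0.260)² = 188.8.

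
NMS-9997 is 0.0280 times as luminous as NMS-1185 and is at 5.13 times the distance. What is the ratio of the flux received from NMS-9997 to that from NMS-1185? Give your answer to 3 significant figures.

F = L/(4πd²), so F_NMS-9997/F_NMS-1185 = (L_NMS-9997/L_NMS-1185) / (d_NMS-9997/d_NMS-1185)²
= 0.0280 / (5.13)² = 0.0280 / 26.32 = 0.001064.

0.00106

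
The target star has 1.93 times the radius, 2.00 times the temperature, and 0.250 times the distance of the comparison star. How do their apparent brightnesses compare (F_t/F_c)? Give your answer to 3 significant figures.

954

L_t/L_c = (R_t/R_c)²(T_t/T_c)⁴ = (1.93)² × (2.00)⁴ = 59.60.
F_t/F_c = (L_t/L_c)/(d_t/d_c)² = 59.60 / (0.250)² = 953.6.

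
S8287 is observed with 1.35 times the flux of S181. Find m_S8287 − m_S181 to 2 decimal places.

-0.33

m_S8287 − m_S181 = −2.5 log₁₀(F_S8287/F_S181) = −2.5 log₁₀(1.35) = −2.5 × (0.130) = -0.326.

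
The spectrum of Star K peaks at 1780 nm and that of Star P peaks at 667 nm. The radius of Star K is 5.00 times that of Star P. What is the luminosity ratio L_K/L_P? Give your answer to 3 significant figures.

Wien's law gives T ∝ 1/λ_max, so T_K/T_P = λ_P/λ_K = 667/1780 = 0.3747.
Then L ∝ R²T⁴ gives L_K/L_P = (5.00)² × (0.3747)⁴ = 25.00 × 0.01972 = 0.4929.

0.493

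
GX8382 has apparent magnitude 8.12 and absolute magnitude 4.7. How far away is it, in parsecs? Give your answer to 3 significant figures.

48.3 pc

m − M = 5 log₁₀(d/10 pc)
8.12 − (4.7) = 3.42 = 5 log₁₀(d/10)
d = 10 × 10^(3.42/5) = 10 × 10^0.684 = 48.31 pc.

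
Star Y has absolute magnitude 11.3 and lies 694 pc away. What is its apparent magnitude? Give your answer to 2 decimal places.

20.51

m = M + 5 log₁₀(d/10 pc) = 11.3 + 5 log₁₀(694/10)
  = 11.3 + 5 × 1.841 = 11.3 + 9.21 = 20.51.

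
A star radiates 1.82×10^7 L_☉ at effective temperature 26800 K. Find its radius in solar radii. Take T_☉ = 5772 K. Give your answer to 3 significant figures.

198 solar radii

R/R_☉ = √(L/L_☉) / (T/T_☉)² = √(1.82×10^7) / (4.643)²
       = 4266 / 21.56 = 197.9.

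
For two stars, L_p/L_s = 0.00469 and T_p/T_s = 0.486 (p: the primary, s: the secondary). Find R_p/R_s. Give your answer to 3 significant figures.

L ∝ R²T⁴ gives R ∝ √L / T², so
R_p/R_s = √(0.00469) / (0.486)² = 0.06848 / 0.2362 = 0.2899.

0.290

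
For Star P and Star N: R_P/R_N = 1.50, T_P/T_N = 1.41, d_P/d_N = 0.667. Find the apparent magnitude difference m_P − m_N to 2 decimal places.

L_P/L_N = (1.50)²(1.41)⁴ = 8.893.
F_P/F_N = (L_P/L_N)/(d_P/d_N)² = 8.893/0.4449 = 19.99.
m_P − m_N = −2.5 log₁₀(19.99) = -3.25.

-3.25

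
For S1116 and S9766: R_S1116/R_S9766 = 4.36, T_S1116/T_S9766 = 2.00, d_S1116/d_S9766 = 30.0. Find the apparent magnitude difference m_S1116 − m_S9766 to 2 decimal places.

L_S1116/L_S9766 = (4.36)²(2.00)⁴ = 304.2.
F_S1116/F_S9766 = (L_S1116/L_S9766)/(d_S1116/d_S9766)² = 304.2/900.0 = 0.3379.
m_S1116 − m_S9766 = −2.5 log₁₀(0.3379) = 1.18.

1.18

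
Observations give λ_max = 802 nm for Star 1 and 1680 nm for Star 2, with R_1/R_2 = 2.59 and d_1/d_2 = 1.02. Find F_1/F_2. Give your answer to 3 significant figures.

Wien's law: T_1/T_2 = λ_2/λ_1 = 1680/802 = 2.095.
L_1/L_2 = (R_1/R_2)²(T_1/T_2)⁴ = (2.59)²(2.095)⁴ = 129.2.
F_1/F_2 = (L_1/L_2)/(d_1/d_2)² = 129.2/(1.02)² = 124.1.

124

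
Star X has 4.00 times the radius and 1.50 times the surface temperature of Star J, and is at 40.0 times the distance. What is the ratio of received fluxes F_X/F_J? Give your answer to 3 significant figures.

0.0506

L_X/L_J = (R_X/R_J)²(T_X/T_J)⁴ = (4.00)² × (1.50)⁴ = 81.00.
F_X/F_J = (L_X/L_J)/(d_X/d_J)² = 81.00 / (40.0)² = 0.05063.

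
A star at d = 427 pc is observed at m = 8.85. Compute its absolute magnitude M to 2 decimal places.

0.70

M = m − 5 log₁₀(d/10 pc) = 8.85 − 5 log₁₀(427/10)
  = 8.85 − 5 × 1.630 = 8.85 − 8.15 = 0.70.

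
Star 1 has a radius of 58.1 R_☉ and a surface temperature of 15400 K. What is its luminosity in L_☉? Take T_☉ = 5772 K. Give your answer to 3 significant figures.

1.71×10^5 L_☉

L/L_☉ = (R/R_☉)² (T/T_☉)⁴ = (58.1)² × (15400/5772)⁴
       = 3376 × (2.668)⁴ = 3376 × 50.67 = 1.711×10^5.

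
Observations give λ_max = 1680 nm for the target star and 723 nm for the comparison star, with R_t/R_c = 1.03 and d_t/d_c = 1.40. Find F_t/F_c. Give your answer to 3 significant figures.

Wien's law: T_t/T_c = λ_c/λ_t = 723/1680 = 0.4304.
L_t/L_c = (R_t/R_c)²(T_t/T_c)⁴ = (1.03)²(0.4304)⁴ = 0.03639.
F_t/F_c = (L_t/L_c)/(d_t/d_c)² = 0.03639/(1.40)² = 0.01857.

0.0186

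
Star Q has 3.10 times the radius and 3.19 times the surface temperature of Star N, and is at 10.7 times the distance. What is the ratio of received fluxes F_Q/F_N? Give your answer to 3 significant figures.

8.69

L_Q/L_N = (R_Q/R_N)²(T_Q/T_N)⁴ = (3.10)² × (3.19)⁴ = 995.1.
F_Q/F_N = (L_Q/L_N)/(d_Q/d_N)² = 995.1 / (10.7)² = 8.692.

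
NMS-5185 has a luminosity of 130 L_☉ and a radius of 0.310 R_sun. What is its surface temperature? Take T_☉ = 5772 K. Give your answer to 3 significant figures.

3.50×10^4 K

T/T_☉ = (L/L_☉)^(1/4) / (R/R_☉)^(1/2)
T = 5772 × (130)^(1/4) / √(0.310) = 5772 × 3.377 / 0.5568 = 3.501×10^4 K.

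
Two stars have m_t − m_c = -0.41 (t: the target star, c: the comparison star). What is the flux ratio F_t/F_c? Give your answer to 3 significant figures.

1.46

F_t/F_c = 10^(−(m_t − m_c)/2.5) = 10^(0.41/2.5) = 10^0.164 = 1.459.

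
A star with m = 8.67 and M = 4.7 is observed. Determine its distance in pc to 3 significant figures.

62.2 pc

m − M = 5 log₁₀(d/10 pc)
8.67 − (4.7) = 3.97 = 5 log₁₀(d/10)
d = 10 × 10^(3.97/5) = 10 × 10^0.794 = 62.23 pc.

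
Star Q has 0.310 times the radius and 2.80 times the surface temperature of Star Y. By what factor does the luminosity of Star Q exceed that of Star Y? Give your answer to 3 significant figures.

5.91

From the Stefan–Boltzmann law, L ∝ R²T⁴, so
L_Q/L_Y = (R_Q/R_Y)² (T_Q/T_Y)⁴ = (0.310)² × (2.80)⁴ = 0.09610 × 61.47 = 5.907.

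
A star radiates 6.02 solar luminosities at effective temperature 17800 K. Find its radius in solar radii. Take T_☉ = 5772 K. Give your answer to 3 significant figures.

R/R_☉ = √(L/L_☉) / (T/T_☉)² = √(6.02) / (3.084)²
       = 2.454 / 9.510 = 0.2580.

0.258 solar radii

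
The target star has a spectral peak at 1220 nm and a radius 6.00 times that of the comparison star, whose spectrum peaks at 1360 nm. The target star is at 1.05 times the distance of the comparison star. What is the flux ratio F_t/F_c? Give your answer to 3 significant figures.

50.4

Wien's law: T_t/T_c = λ_c/λ_t = 1360/1220 = 1.115.
L_t/L_c = (R_t/R_c)²(T_t/T_c)⁴ = (6.00)²(1.115)⁴ = 55.59.
F_t/F_c = (L_t/L_c)/(d_t/d_c)² = 55.59/(1.05)² = 50.42.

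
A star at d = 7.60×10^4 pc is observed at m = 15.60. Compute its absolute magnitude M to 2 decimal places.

M = m − 5 log₁₀(d/10 pc) = 15.60 − 5 log₁₀(7.60×10^4/10)
  = 15.60 − 5 × 3.881 = 15.60 − 19.40 = -3.80.

-3.80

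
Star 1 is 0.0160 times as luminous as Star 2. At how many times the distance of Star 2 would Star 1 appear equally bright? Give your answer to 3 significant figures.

0.126

Equal flux requires L_1/d_1² = L_2/d_2², so d_1/d_2 = √(L_1/L_2)
= √(0.0160) = 0.1265.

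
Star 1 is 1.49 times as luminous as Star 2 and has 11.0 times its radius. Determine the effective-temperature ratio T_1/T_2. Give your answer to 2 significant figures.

0.33

L ∝ R²T⁴ gives T ∝ (L/R²)^(1/4), so
T_1/T_2 = (1.49 / 11.0²)^(1/4) = (0.01231)^(1/4) = 0.3331.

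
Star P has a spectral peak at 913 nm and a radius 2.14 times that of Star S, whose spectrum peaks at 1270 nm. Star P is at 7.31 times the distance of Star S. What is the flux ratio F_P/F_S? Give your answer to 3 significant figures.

0.321

Wien's law: T_P/T_S = λ_S/λ_P = 1270/913 = 1.391.
L_P/L_S = (R_P/R_S)²(T_P/T_S)⁴ = (2.14)²(1.391)⁴ = 17.15.
F_P/F_S = (L_P/L_S)/(d_P/d_S)² = 17.15/(7.31)² = 0.3209.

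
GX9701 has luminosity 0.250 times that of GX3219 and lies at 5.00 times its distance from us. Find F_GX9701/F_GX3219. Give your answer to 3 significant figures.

F = L/(4πd²), so F_GX9701/F_GX3219 = (L_GX9701/L_GX3219) / (d_GX9701/d_GX3219)²
= 0.250 / (5.00)² = 0.250 / 25.00 = 0.01000.

0.0100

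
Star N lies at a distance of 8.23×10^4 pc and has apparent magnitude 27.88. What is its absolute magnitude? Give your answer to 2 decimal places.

M = m − 5 log₁₀(d/10 pc) = 27.88 − 5 log₁₀(8.23×10^4/10)
  = 27.88 − 5 × 3.915 = 27.88 − 19.58 = 8.30.

8.30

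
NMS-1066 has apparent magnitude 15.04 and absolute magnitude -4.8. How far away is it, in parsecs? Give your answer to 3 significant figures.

m − M = 5 log₁₀(d/10 pc)
15.04 − (-4.8) = 19.84 = 5 log₁₀(d/10)
d = 10 × 10^(19.84/5) = 10 × 10^3.968 = 9.290×10^4 pc.

9.29×10^4 pc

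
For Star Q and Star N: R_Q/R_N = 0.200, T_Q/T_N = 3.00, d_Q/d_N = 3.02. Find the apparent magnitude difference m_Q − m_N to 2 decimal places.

L_Q/L_N = (0.200)²(3.00)⁴ = 3.240.
F_Q/F_N = (L_Q/L_N)/(d_Q/d_N)² = 3.240/9.120 = 0.3552.
m_Q − m_N = −2.5 log₁₀(0.3552) = 1.12.

1.12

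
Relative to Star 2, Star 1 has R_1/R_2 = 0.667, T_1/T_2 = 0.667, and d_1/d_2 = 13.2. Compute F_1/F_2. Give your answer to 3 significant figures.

5.05×10^-4

L_1/L_2 = (R_1/R_2)²(T_1/T_2)⁴ = (0.667)² × (0.667)⁴ = 0.08806.
F_1/F_2 = (L_1/L_2)/(d_1/d_2)² = 0.08806 / (13.2)² = 5.054×10^-4.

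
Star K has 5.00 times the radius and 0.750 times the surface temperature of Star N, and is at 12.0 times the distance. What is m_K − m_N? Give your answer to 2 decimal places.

3.15

L_K/L_N = (5.00)²(0.750)⁴ = 7.910.
F_K/F_N = (L_K/L_N)/(d_K/d_N)² = 7.910/144.0 = 0.05493.
m_K − m_N = −2.5 log₁₀(0.05493) = 3.15.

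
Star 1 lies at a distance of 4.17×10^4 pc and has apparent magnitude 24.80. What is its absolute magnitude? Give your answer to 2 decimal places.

6.70

M = m − 5 log₁₀(d/10 pc) = 24.80 − 5 log₁₀(4.17×10^4/10)
  = 24.80 − 5 × 3.620 = 24.80 − 18.10 = 6.70.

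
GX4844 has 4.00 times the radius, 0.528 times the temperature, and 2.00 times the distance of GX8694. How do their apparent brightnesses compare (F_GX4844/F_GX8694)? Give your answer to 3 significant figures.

0.311

L_GX4844/L_GX8694 = (R_GX4844/R_GX8694)²(T_GX4844/T_GX8694)⁴ = (4.00)² × (0.528)⁴ = 1.244.
F_GX4844/F_GX8694 = (L_GX4844/L_GX8694)/(d_GX4844/d_GX8694)² = 1.244 / (2.00)² = 0.3109.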